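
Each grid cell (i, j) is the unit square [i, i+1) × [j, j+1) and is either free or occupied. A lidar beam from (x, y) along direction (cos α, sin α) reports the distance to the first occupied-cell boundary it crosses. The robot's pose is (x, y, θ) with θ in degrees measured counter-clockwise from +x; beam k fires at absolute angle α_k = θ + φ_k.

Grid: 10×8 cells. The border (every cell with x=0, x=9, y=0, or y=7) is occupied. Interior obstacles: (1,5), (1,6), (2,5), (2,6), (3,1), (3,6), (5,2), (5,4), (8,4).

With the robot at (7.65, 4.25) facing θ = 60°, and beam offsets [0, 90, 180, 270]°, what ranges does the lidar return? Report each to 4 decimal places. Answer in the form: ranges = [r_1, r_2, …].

beam 1: φ=0°, α=60°
  dir = (cos 60°, sin 60°) = (0.5000, 0.8660); from cell (7,4)
  next x-line at t=0.7000, next y-line at t=0.8660; Δt_x=2.0000, Δt_y=1.1547
    x: enter (8,4) at t=0.7000 ← occupied
  → r_1 = 0.7000
beam 2: φ=90°, α=150°
  dir = (cos 150°, sin 150°) = (-0.8660, 0.5000); from cell (7,4)
  next x-line at t=0.7506, next y-line at t=1.5000; Δt_x=1.1547, Δt_y=2.0000
    x: enter (6,4) at t=0.7506
    y: enter (6,5) at t=1.5000
    x: enter (5,5) at t=1.9053
    x: enter (4,5) at t=3.0600
    y: enter (4,6) at t=3.5000
    x: enter (3,6) at t=4.2147 ← occupied
  → r_2 = 4.2147
beam 3: φ=180°, α=240°
  dir = (cos 240°, sin 240°) = (-0.5000, -0.8660); from cell (7,4)
  next x-line at t=1.3000, next y-line at t=0.2887; Δt_x=2.0000, Δt_y=1.1547
    y: enter (7,3) at t=0.2887
    x: enter (6,3) at t=1.3000
    y: enter (6,2) at t=1.4434
    y: enter (6,1) at t=2.5981
    x: enter (5,1) at t=3.3000
    y: enter (5,0) at t=3.7528 ← occupied
  → r_3 = 3.7528
beam 4: φ=270°, α=330°
  dir = (cos 330°, sin 330°) = (0.8660, -0.5000); from cell (7,4)
  next x-line at t=0.4041, next y-line at t=0.5000; Δt_x=1.1547, Δt_y=2.0000
    x: enter (8,4) at t=0.4041 ← occupied
  → r_4 = 0.4041

ranges = [0.7000, 4.2147, 3.7528, 0.4041]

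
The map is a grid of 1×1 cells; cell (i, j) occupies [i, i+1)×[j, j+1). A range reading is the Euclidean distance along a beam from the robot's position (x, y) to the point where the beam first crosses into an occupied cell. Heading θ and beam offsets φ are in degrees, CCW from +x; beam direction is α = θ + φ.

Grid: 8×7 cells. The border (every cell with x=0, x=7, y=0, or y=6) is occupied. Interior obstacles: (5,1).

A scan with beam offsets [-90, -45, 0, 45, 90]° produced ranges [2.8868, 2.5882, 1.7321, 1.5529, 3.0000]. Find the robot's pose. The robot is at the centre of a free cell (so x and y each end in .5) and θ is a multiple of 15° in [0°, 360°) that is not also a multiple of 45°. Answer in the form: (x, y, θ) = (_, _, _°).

Candidates: 29 free-cell centres × 16 headings = 464 poses. Raycast each; keep the one whose scan matches to 4 dp.
  (4.5, 5.5, 210°): beam 1 = 0.5774 ≠ 2.8868 ✗
  (5.5, 3.5, 105°): beam 1 = 1.5529 ≠ 2.8868 ✗
  (1.5, 2.5, 165°): beam 1 = 3.6235 ≠ 2.8868 ✗
  (3.5, 3.5, 285°): beam 1 = 2.5882 ≠ 2.8868 ✗
  …
  (4.5, 4.5, 60°): r_1=2.8868, r_2=2.5882, r_3=1.7321, r_4=1.5529, r_5=3.0000 — all match ✓
No second candidate reproduces the full scan.

(x, y, θ) = (4.5, 4.5, 60°)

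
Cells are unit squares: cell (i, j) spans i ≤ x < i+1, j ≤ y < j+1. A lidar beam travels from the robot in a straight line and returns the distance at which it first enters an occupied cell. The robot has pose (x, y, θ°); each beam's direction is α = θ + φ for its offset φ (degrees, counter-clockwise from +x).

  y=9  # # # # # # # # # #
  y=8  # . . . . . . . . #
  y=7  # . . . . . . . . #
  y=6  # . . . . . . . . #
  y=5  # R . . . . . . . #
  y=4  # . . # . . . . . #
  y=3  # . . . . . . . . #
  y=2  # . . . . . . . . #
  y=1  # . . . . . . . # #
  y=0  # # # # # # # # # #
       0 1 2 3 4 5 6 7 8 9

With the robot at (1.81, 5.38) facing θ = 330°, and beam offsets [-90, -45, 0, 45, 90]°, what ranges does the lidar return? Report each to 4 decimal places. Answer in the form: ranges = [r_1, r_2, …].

ranges = [1.6200, 4.5345, 1.3741, 7.4436, 4.1800]

beam 1: φ=-90°, α=240°
  dir = (cos 240°, sin 240°) = (-0.5000, -0.8660); from cell (1,5)
  next x-line at t=1.6200, next y-line at t=0.4388; Δt_x=2.0000, Δt_y=1.1547
    y: enter (1,4) at t=0.4388
    y: enter (1,3) at t=1.5935
    x: enter (0,3) at t=1.6200 ← occupied
  → r_1 = 1.6200
beam 2: φ=-45°, α=285°
  dir = (cos 285°, sin 285°) = (0.2588, -0.9659); from cell (1,5)
  next x-line at t=0.7341, next y-line at t=0.3934; Δt_x=3.8637, Δt_y=1.0353
    y: enter (1,4) at t=0.3934
    x: enter (2,4) at t=0.7341
    y: enter (2,3) at t=1.4287
    y: enter (2,2) at t=2.4640
    y: enter (2,1) at t=3.4992
    y: enter (2,0) at t=4.5345 ← occupied
  → r_2 = 4.5345
beam 3: φ=0°, α=330°
  dir = (cos 330°, sin 330°) = (0.8660, -0.5000); from cell (1,5)
  next x-line at t=0.2194, next y-line at t=0.7600; Δt_x=1.1547, Δt_y=2.0000
    x: enter (2,5) at t=0.2194
    y: enter (2,4) at t=0.7600
    x: enter (3,4) at t=1.3741 ← occupied
  → r_3 = 1.3741
beam 4: φ=45°, α=15°
  dir = (cos 15°, sin 15°) = (0.9659, 0.2588); from cell (1,5)
  next x-line at t=0.1967, next y-line at t=2.3955; Δt_x=1.0353, Δt_y=3.8637
    x: enter (2,5) at t=0.1967
    x: enter (3,5) at t=1.2320
    x: enter (4,5) at t=2.2673
    y: enter (4,6) at t=2.3955
    x: enter (5,6) at t=3.3025
    x: enter (6,6) at t=4.3378
    x: enter (7,6) at t=5.3731
    y: enter (7,7) at t=6.2592
    x: enter (8,7) at t=6.4084
    x: enter (9,7) at t=7.4436 ← occupied
  → r_4 = 7.4436
beam 5: φ=90°, α=60°
  dir = (cos 60°, sin 60°) = (0.5000, 0.8660); from cell (1,5)
  next x-line at t=0.3800, next y-line at t=0.7159; Δt_x=2.0000, Δt_y=1.1547
    x: enter (2,5) at t=0.3800
    y: enter (2,6) at t=0.7159
    y: enter (2,7) at t=1.8706
    x: enter (3,7) at t=2.3800
    y: enter (3,8) at t=3.0253
    y: enter (3,9) at t=4.1800 ← occupied
  → r_5 = 4.1800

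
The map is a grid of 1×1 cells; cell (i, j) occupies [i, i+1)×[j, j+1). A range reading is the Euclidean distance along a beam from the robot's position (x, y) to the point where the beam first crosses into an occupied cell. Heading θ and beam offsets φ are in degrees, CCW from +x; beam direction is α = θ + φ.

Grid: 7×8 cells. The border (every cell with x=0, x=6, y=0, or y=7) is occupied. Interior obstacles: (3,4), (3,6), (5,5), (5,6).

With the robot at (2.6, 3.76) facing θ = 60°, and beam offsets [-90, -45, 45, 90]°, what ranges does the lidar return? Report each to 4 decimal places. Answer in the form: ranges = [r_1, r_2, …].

ranges = [3.9260, 0.9273, 3.3543, 1.8475]

beam 1: φ=-90°, α=330°
  direction (0.8660, -0.5000); cell (2,3); t to first gridline: x 0.4619, y 1.5200 (then +1.1547 / +2.0000)
    (3,3) via x @ 0.4619
    (3,2) via y @ 1.5200
    (4,2) via x @ 1.6166
    (5,2) via x @ 2.7713
    (5,1) via y @ 3.5200
    (6,1) via x @ 3.9260  # hit
  → r_1 = 3.9260
beam 2: φ=-45°, α=15°
  direction (0.9659, 0.2588); cell (2,3); t to first gridline: x 0.4141, y 0.9273 (then +1.0353 / +3.8637)
    (3,3) via x @ 0.4141
    (3,4) via y @ 0.9273  # hit
  → r_2 = 0.9273
beam 3: φ=45°, α=105°
  direction (-0.2588, 0.9659); cell (2,3); t to first gridline: x 2.3182, y 0.2485 (then +3.8637 / +1.0353)
    (2,4) via y @ 0.2485
    (2,5) via y @ 1.2837
    (1,5) via x @ 2.3182
    (1,6) via y @ 2.3190
    (1,7) via y @ 3.3543  # hit
  → r_3 = 3.3543
beam 4: φ=90°, α=150°
  direction (-0.8660, 0.5000); cell (2,3); t to first gridline: x 0.6928, y 0.4800 (then +1.1547 / +2.0000)
    (2,4) via y @ 0.4800
    (1,4) via x @ 0.6928
    (0,4) via x @ 1.8475  # hit
  → r_4 = 1.8475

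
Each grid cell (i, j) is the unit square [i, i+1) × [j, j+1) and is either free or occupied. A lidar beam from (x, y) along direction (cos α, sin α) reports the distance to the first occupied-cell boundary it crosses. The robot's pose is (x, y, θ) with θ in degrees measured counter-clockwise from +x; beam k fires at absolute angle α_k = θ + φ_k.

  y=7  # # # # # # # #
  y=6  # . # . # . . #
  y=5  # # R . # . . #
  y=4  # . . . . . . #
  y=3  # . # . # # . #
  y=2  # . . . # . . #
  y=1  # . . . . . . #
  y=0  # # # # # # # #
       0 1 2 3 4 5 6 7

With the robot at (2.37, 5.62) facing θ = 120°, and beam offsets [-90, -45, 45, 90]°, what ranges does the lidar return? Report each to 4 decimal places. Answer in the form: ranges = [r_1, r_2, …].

beam 1: φ=-90°, α=30°
  d=(0.8660,0.5000)  start (2,5)  tX=0.7275 tY=0.7600  stride 1/|dx|=1.1547 1/|dy|=2.0000
    cross x-line → (3,5), t=0.7275
    cross y-line → (3,6), t=0.7600
    cross x-line → (4,6), t=1.8822 (wall)
  → r_1 = 1.8822
beam 2: φ=-45°, α=75°
  d=(0.2588,0.9659)  start (2,5)  tX=2.4341 tY=0.3934  stride 1/|dx|=3.8637 1/|dy|=1.0353
    cross y-line → (2,6), t=0.3934 (wall)
  → r_2 = 0.3934
beam 3: φ=45°, α=165°
  d=(-0.9659,0.2588)  start (2,5)  tX=0.3831 tY=1.4682  stride 1/|dx|=1.0353 1/|dy|=3.8637
    cross x-line → (1,5), t=0.3831 (wall)
  → r_3 = 0.3831
beam 4: φ=90°, α=210°
  d=(-0.8660,-0.5000)  start (2,5)  tX=0.4272 tY=1.2400  stride 1/|dx|=1.1547 1/|dy|=2.0000
    cross x-line → (1,5), t=0.4272 (wall)
  → r_4 = 0.4272

ranges = [1.8822, 0.3934, 0.3831, 0.4272]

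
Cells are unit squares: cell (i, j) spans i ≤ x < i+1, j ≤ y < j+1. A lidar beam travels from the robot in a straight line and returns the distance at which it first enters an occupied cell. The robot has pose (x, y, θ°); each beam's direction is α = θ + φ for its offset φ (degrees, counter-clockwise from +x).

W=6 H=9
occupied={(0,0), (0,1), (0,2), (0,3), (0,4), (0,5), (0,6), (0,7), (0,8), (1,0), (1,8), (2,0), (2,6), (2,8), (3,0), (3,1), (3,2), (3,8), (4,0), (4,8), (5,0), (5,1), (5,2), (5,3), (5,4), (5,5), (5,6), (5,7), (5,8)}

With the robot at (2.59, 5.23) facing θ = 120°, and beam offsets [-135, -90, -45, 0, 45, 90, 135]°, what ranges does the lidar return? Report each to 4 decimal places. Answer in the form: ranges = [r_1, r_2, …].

ranges = [2.4950, 2.7828, 0.7972, 0.8891, 1.6461, 1.8360, 4.3792]

beam 1: φ=-135°, α=345°
  cosα=0.9659 sinα=-0.2588 | (2,5) | tMaxX 0.4245 tMaxY 0.8887 | tΔX 1.0353 tΔY 3.8637
    t=0.4245 [x] (3,5)
    t=0.8887 [y] (3,4)
    t=1.4597 [x] (4,4)
    t=2.4950 [x] (5,4) — stop
  → r_1 = 2.4950
beam 2: φ=-90°, α=30°
  cosα=0.8660 sinα=0.5000 | (2,5) | tMaxX 0.4734 tMaxY 1.5400 | tΔX 1.1547 tΔY 2.0000
    t=0.4734 [x] (3,5)
    t=1.5400 [y] (3,6)
    t=1.6281 [x] (4,6)
    t=2.7828 [x] (5,6) — stop
  → r_2 = 2.7828
beam 3: φ=-45°, α=75°
  cosα=0.2588 sinα=0.9659 | (2,5) | tMaxX 1.5841 tMaxY 0.7972 | tΔX 3.8637 tΔY 1.0353
    t=0.7972 [y] (2,6) — stop
  → r_3 = 0.7972
beam 4: φ=0°, α=120°
  cosα=-0.5000 sinα=0.8660 | (2,5) | tMaxX 1.1800 tMaxY 0.8891 | tΔX 2.0000 tΔY 1.1547
    t=0.8891 [y] (2,6) — stop
  → r_4 = 0.8891
beam 5: φ=45°, α=165°
  cosα=-0.9659 sinα=0.2588 | (2,5) | tMaxX 0.6108 tMaxY 2.9751 | tΔX 1.0353 tΔY 3.8637
    t=0.6108 [x] (1,5)
    t=1.6461 [x] (0,5) — stop
  → r_5 = 1.6461
beam 6: φ=90°, α=210°
  cosα=-0.8660 sinα=-0.5000 | (2,5) | tMaxX 0.6813 tMaxY 0.4600 | tΔX 1.1547 tΔY 2.0000
    t=0.4600 [y] (2,4)
    t=0.6813 [x] (1,4)
    t=1.8360 [x] (0,4) — stop
  → r_6 = 1.8360
beam 7: φ=135°, α=255°
  cosα=-0.2588 sinα=-0.9659 | (2,5) | tMaxX 2.2796 tMaxY 0.2381 | tΔX 3.8637 tΔY 1.0353
    t=0.2381 [y] (2,4)
    t=1.2734 [y] (2,3)
    t=2.2796 [x] (1,3)
    t=2.3087 [y] (1,2)
    t=3.3439 [y] (1,1)
    t=4.3792 [y] (1,0) — stop
  → r_7 = 4.3792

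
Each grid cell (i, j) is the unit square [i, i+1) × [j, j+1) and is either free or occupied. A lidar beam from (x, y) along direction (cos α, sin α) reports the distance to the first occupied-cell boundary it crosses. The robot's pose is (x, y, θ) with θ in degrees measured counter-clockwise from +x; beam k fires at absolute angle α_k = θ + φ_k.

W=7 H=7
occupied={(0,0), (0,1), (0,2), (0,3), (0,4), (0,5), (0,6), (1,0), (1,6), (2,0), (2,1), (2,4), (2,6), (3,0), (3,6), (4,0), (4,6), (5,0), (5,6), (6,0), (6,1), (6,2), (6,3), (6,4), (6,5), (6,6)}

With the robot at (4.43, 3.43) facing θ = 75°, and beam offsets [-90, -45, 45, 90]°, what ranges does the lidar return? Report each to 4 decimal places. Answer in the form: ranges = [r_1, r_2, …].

beam 1: φ=-90°, α=345°
  direction (0.9659, -0.2588); cell (4,3); t to first gridline: x 0.5901, y 1.6614 (then +1.0353 / +3.8637)
    (5,3) via x @ 0.5901
    (6,3) via x @ 1.6254  # hit
  → r_1 = 1.6254
beam 2: φ=-45°, α=30°
  direction (0.8660, 0.5000); cell (4,3); t to first gridline: x 0.6582, y 1.1400 (then +1.1547 / +2.0000)
    (5,3) via x @ 0.6582
    (5,4) via y @ 1.1400
    (6,4) via x @ 1.8129  # hit
  → r_2 = 1.8129
beam 3: φ=45°, α=120°
  direction (-0.5000, 0.8660); cell (4,3); t to first gridline: x 0.8600, y 0.6582 (then +2.0000 / +1.1547)
    (4,4) via y @ 0.6582
    (3,4) via x @ 0.8600
    (3,5) via y @ 1.8129
    (2,5) via x @ 2.8600
    (2,6) via y @ 2.9676  # hit
  → r_3 = 2.9676
beam 4: φ=90°, α=165°
  direction (-0.9659, 0.2588); cell (4,3); t to first gridline: x 0.4452, y 2.2023 (then +1.0353 / +3.8637)
    (3,3) via x @ 0.4452
    (2,3) via x @ 1.4804
    (2,4) via y @ 2.2023  # hit
  → r_4 = 2.2023

ranges = [1.6254, 1.8129, 2.9676, 2.2023]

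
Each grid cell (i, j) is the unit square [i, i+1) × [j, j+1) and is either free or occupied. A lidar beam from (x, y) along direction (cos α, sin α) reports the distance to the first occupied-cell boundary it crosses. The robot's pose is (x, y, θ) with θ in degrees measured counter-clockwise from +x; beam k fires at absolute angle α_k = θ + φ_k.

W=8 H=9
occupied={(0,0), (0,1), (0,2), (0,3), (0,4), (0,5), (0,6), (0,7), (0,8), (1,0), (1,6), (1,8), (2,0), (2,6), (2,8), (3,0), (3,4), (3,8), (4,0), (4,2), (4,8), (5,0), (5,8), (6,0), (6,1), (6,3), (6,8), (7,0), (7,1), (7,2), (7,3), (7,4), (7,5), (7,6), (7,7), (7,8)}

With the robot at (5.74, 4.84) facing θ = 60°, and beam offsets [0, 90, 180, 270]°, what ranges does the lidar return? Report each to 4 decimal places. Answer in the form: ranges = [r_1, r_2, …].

beam 1: φ=0°, α=60°
  d=(0.5000,0.8660)  start (5,4)  tX=0.5200 tY=0.1848  stride 1/|dx|=2.0000 1/|dy|=1.1547
    cross y-line → (5,5), t=0.1848
    cross x-line → (6,5), t=0.5200
    cross y-line → (6,6), t=1.3395
    cross y-line → (6,7), t=2.4942
    cross x-line → (7,7), t=2.5200 (wall)
  → r_1 = 2.5200
beam 2: φ=90°, α=150°
  d=(-0.8660,0.5000)  start (5,4)  tX=0.8545 tY=0.3200  stride 1/|dx|=1.1547 1/|dy|=2.0000
    cross y-line → (5,5), t=0.3200
    cross x-line → (4,5), t=0.8545
    cross x-line → (3,5), t=2.0092
    cross y-line → (3,6), t=2.3200
    cross x-line → (2,6), t=3.1639 (wall)
  → r_2 = 3.1639
beam 3: φ=180°, α=240°
  d=(-0.5000,-0.8660)  start (5,4)  tX=1.4800 tY=0.9699  stride 1/|dx|=2.0000 1/|dy|=1.1547
    cross y-line → (5,3), t=0.9699
    cross x-line → (4,3), t=1.4800
    cross y-line → (4,2), t=2.1246 (wall)
  → r_3 = 2.1246
beam 4: φ=270°, α=330°
  d=(0.8660,-0.5000)  start (5,4)  tX=0.3002 tY=1.6800  stride 1/|dx|=1.1547 1/|dy|=2.0000
    cross x-line → (6,4), t=0.3002
    cross x-line → (7,4), t=1.4549 (wall)
  → r_4 = 1.4549

ranges = [2.5200, 3.1639, 2.1246, 1.4549]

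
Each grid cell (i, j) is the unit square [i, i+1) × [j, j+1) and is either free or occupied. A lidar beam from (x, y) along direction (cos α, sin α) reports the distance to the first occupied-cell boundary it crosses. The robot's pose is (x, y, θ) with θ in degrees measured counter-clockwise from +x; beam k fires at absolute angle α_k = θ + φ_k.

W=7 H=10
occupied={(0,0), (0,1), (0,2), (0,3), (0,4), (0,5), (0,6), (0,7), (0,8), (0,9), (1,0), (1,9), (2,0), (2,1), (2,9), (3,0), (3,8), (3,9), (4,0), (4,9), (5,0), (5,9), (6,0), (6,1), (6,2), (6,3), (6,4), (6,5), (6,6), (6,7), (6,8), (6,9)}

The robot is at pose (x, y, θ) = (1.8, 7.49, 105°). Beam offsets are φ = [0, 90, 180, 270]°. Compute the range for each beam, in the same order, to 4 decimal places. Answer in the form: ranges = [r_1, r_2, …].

ranges = [1.5633, 0.8282, 6.7189, 1.9705]

beam 1: φ=0°, α=105°
  cosα=-0.2588 sinα=0.9659 | (1,7) | tMaxX 3.0910 tMaxY 0.5280 | tΔX 3.8637 tΔY 1.0353
    t=0.5280 [y] (1,8)
    t=1.5633 [y] (1,9) — stop
  → r_1 = 1.5633
beam 2: φ=90°, α=195°
  cosα=-0.9659 sinα=-0.2588 | (1,7) | tMaxX 0.8282 tMaxY 1.8932 | tΔX 1.0353 tΔY 3.8637
    t=0.8282 [x] (0,7) — stop
  → r_2 = 0.8282
beam 3: φ=180°, α=285°
  cosα=0.2588 sinα=-0.9659 | (1,7) | tMaxX 0.7727 tMaxY 0.5073 | tΔX 3.8637 tΔY 1.0353
    t=0.5073 [y] (1,6)
    t=0.7727 [x] (2,6)
    t=1.5426 [y] (2,5)
    t=2.5778 [y] (2,4)
    t=3.6131 [y] (2,3)
    t=4.6364 [x] (3,3)
    t=4.6484 [y] (3,2)
    t=5.6837 [y] (3,1)
    t=6.7189 [y] (3,0) — stop
  → r_3 = 6.7189
beam 4: φ=270°, α=15°
  cosα=0.9659 sinα=0.2588 | (1,7) | tMaxX 0.2071 tMaxY 1.9705 | tΔX 1.0353 tΔY 3.8637
    t=0.2071 [x] (2,7)
    t=1.2423 [x] (3,7)
    t=1.9705 [y] (3,8) — stop
  → r_4 = 1.9705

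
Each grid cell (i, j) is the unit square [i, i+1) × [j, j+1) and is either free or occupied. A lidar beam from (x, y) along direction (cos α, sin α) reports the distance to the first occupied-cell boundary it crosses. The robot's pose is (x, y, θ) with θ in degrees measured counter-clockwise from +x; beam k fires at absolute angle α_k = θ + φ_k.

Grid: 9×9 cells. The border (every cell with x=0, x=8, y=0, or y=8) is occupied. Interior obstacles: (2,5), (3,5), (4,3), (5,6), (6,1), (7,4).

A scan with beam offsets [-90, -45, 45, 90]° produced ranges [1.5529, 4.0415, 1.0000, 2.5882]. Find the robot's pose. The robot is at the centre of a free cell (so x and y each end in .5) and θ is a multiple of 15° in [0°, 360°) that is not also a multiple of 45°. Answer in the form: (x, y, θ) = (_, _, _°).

The pose lattice has 43·16 = 688 candidates. Test each by forward raycasting.
  (2.5, 2.5, 285°): beam 2 = 1.7321 ≠ 4.0415 ✗
  (6.5, 6.5, 330°): beam 1 = 3.0000 ≠ 1.5529 ✗
  (3.5, 1.5, 150°): beam 1 = 1.7321 ≠ 1.5529 ✗
  …
  (4.5, 5.5, 345°): r_1=1.5529, r_2=4.0415, r_3=1.0000, r_4=2.5882 — all match ✓
Unique over the lattice → pose = (4.5, 5.5, 345°).

(x, y, θ) = (4.5, 5.5, 345°)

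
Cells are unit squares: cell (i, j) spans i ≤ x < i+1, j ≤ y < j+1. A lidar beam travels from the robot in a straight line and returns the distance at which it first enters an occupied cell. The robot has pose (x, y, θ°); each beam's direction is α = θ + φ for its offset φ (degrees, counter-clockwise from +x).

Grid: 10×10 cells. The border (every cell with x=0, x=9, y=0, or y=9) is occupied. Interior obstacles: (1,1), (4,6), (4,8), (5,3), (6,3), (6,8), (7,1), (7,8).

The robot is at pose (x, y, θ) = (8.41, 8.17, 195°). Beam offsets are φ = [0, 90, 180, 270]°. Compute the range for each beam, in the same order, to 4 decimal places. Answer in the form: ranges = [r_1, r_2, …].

beam 1: φ=0°, α=195°
  direction (-0.9659, -0.2588); cell (8,8); t to first gridline: x 0.4245, y 0.6568 (then +1.0353 / +3.8637)
    (7,8) via x @ 0.4245  # hit
  → r_1 = 0.4245
beam 2: φ=90°, α=285°
  direction (0.2588, -0.9659); cell (8,8); t to first gridline: x 2.2796, y 0.1760 (then +3.8637 / +1.0353)
    (8,7) via y @ 0.1760
    (8,6) via y @ 1.2113
    (8,5) via y @ 2.2465
    (9,5) via x @ 2.2796  # hit
  → r_2 = 2.2796
beam 3: φ=180°, α=15°
  direction (0.9659, 0.2588); cell (8,8); t to first gridline: x 0.6108, y 3.2069 (then +1.0353 / +3.8637)
    (9,8) via x @ 0.6108  # hit
  → r_3 = 0.6108
beam 4: φ=270°, α=105°
  direction (-0.2588, 0.9659); cell (8,8); t to first gridline: x 1.5841, y 0.8593 (then +3.8637 / +1.0353)
    (8,9) via y @ 0.8593  # hit
  → r_4 = 0.8593

ranges = [0.4245, 2.2796, 0.6108, 0.8593]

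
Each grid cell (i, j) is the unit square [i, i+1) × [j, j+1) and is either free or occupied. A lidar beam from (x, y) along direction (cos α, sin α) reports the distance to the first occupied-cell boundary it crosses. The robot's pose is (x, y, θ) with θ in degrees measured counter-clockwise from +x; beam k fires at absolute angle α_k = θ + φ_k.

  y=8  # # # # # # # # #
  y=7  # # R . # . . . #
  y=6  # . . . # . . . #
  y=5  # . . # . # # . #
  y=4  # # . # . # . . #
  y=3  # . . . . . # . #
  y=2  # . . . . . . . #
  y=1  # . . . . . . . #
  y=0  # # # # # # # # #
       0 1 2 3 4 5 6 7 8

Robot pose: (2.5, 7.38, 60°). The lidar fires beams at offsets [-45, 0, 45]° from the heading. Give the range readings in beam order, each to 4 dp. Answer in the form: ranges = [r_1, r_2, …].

beam 1: φ=-45°, α=15°
  dir = (cos 15°, sin 15°) = (0.9659, 0.2588); from cell (2,7)
  next x-line at t=0.5176, next y-line at t=2.3955; Δt_x=1.0353, Δt_y=3.8637
    x: enter (3,7) at t=0.5176
    x: enter (4,7) at t=1.5529 ← occupied
  → r_1 = 1.5529
beam 2: φ=0°, α=60°
  dir = (cos 60°, sin 60°) = (0.5000, 0.8660); from cell (2,7)
  next x-line at t=1.0000, next y-line at t=0.7159; Δt_x=2.0000, Δt_y=1.1547
    y: enter (2,8) at t=0.7159 ← occupied
  → r_2 = 0.7159
beam 3: φ=45°, α=105°
  dir = (cos 105°, sin 105°) = (-0.2588, 0.9659); from cell (2,7)
  next x-line at t=1.9319, next y-line at t=0.6419; Δt_x=3.8637, Δt_y=1.0353
    y: enter (2,8) at t=0.6419 ← occupied
  → r_3 = 0.6419

ranges = [1.5529, 0.7159, 0.6419]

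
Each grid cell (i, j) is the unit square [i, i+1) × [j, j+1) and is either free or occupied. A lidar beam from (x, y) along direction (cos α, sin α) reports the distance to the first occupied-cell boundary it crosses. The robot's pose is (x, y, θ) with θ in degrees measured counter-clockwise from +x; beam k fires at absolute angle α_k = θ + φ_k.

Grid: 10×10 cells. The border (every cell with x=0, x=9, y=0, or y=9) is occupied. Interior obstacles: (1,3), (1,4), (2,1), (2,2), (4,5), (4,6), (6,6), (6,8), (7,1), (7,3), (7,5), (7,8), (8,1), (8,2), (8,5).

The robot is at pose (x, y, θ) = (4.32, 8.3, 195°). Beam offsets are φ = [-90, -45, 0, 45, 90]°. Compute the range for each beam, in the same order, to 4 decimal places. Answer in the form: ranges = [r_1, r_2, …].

beam 1: φ=-90°, α=105°
  dir = (cos 105°, sin 105°) = (-0.2588, 0.9659); from cell (4,8)
  next x-line at t=1.2364, next y-line at t=0.7247; Δt_x=3.8637, Δt_y=1.0353
    y: enter (4,9) at t=0.7247 ← occupied
  → r_1 = 0.7247
beam 2: φ=-45°, α=150°
  dir = (cos 150°, sin 150°) = (-0.8660, 0.5000); from cell (4,8)
  next x-line at t=0.3695, next y-line at t=1.4000; Δt_x=1.1547, Δt_y=2.0000
    x: enter (3,8) at t=0.3695
    y: enter (3,9) at t=1.4000 ← occupied
  → r_2 = 1.4000
beam 3: φ=0°, α=195°
  dir = (cos 195°, sin 195°) = (-0.9659, -0.2588); from cell (4,8)
  next x-line at t=0.3313, next y-line at t=1.1591; Δt_x=1.0353, Δt_y=3.8637
    x: enter (3,8) at t=0.3313
    y: enter (3,7) at t=1.1591
    x: enter (2,7) at t=1.3666
    x: enter (1,7) at t=2.4018
    x: enter (0,7) at t=3.4371 ← occupied
  → r_3 = 3.4371
beam 4: φ=45°, α=240°
  dir = (cos 240°, sin 240°) = (-0.5000, -0.8660); from cell (4,8)
  next x-line at t=0.6400, next y-line at t=0.3464; Δt_x=2.0000, Δt_y=1.1547
    y: enter (4,7) at t=0.3464
    x: enter (3,7) at t=0.6400
    y: enter (3,6) at t=1.5011
    x: enter (2,6) at t=2.6400
    y: enter (2,5) at t=2.6558
    y: enter (2,4) at t=3.8105
    x: enter (1,4) at t=4.6400 ← occupied
  → r_4 = 4.6400
beam 5: φ=90°, α=285°
  dir = (cos 285°, sin 285°) = (0.2588, -0.9659); from cell (4,8)
  next x-line at t=2.6273, next y-line at t=0.3106; Δt_x=3.8637, Δt_y=1.0353
    y: enter (4,7) at t=0.3106
    y: enter (4,6) at t=1.3459 ← occupied
  → r_5 = 1.3459

ranges = [0.7247, 1.4000, 3.4371, 4.6400, 1.3459]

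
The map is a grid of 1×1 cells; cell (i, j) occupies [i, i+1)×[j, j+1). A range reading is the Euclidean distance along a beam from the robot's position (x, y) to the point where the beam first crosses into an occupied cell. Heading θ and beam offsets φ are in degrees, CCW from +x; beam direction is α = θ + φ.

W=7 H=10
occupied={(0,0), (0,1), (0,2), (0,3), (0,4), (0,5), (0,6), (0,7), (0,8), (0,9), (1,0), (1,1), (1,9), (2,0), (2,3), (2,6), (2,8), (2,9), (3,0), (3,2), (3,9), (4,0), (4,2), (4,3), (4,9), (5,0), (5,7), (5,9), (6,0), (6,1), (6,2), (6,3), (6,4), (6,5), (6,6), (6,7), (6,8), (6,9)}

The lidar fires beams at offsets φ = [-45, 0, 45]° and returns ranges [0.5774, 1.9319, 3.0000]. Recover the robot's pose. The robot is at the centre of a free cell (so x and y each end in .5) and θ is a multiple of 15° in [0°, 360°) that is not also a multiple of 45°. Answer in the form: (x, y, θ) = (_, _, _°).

(x, y, θ) = (5.5, 8.5, 165°)

Candidates: 32 free-cell centres × 16 headings = 512 poses. Raycast each; keep the one whose scan matches to 4 dp.
  (4.5, 1.5, 285°): beam 2 = 0.5176 ≠ 1.9319 ✗
  (5.5, 6.5, 210°): beam 1 = 4.6587 ≠ 0.5774 ✗
  (5.5, 5.5, 60°): beam 1 = 0.5176 ≠ 0.5774 ✗
  …
  (5.5, 8.5, 165°): r_1=0.5774, r_2=1.9319, r_3=3.0000 — all match ✓
Unique over the lattice → pose = (5.5, 8.5, 165°).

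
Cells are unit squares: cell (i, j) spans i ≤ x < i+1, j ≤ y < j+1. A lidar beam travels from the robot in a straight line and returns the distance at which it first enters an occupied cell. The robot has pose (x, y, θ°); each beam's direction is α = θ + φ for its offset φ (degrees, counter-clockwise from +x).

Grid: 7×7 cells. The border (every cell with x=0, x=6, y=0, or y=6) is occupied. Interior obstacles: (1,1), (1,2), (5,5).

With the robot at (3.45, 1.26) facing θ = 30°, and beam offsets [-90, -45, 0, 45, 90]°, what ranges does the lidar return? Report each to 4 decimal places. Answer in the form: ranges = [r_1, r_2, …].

beam 1: φ=-90°, α=300°
  cosα=0.5000 sinα=-0.8660 | (3,1) | tMaxX 1.1000 tMaxY 0.3002 | tΔX 2.0000 tΔY 1.1547
    t=0.3002 [y] (3,0) — stop
  → r_1 = 0.3002
beam 2: φ=-45°, α=345°
  cosα=0.9659 sinα=-0.2588 | (3,1) | tMaxX 0.5694 tMaxY 1.0046 | tΔX 1.0353 tΔY 3.8637
    t=0.5694 [x] (4,1)
    t=1.0046 [y] (4,0) — stop
  → r_2 = 1.0046
beam 3: φ=0°, α=30°
  cosα=0.8660 sinα=0.5000 | (3,1) | tMaxX 0.6351 tMaxY 1.4800 | tΔX 1.1547 tΔY 2.0000
    t=0.6351 [x] (4,1)
    t=1.4800 [y] (4,2)
    t=1.7898 [x] (5,2)
    t=2.9445 [x] (6,2) — stop
  → r_3 = 2.9445
beam 4: φ=45°, α=75°
  cosα=0.2588 sinα=0.9659 | (3,1) | tMaxX 2.1250 tMaxY 0.7661 | tΔX 3.8637 tΔY 1.0353
    t=0.7661 [y] (3,2)
    t=1.8014 [y] (3,3)
    t=2.1250 [x] (4,3)
    t=2.8367 [y] (4,4)
    t=3.8719 [y] (4,5)
    t=4.9072 [y] (4,6) — stop
  → r_4 = 4.9072
beam 5: φ=90°, α=120°
  cosα=-0.5000 sinα=0.8660 | (3,1) | tMaxX 0.9000 tMaxY 0.8545 | tΔX 2.0000 tΔY 1.1547
    t=0.8545 [y] (3,2)
    t=0.9000 [x] (2,2)
    t=2.0092 [y] (2,3)
    t=2.9000 [x] (1,3)
    t=3.1639 [y] (1,4)
    t=4.3186 [y] (1,5)
    t=4.9000 [x] (0,5) — stop
  → r_5 = 4.9000

ranges = [0.3002, 1.0046, 2.9445, 4.9072, 4.9000]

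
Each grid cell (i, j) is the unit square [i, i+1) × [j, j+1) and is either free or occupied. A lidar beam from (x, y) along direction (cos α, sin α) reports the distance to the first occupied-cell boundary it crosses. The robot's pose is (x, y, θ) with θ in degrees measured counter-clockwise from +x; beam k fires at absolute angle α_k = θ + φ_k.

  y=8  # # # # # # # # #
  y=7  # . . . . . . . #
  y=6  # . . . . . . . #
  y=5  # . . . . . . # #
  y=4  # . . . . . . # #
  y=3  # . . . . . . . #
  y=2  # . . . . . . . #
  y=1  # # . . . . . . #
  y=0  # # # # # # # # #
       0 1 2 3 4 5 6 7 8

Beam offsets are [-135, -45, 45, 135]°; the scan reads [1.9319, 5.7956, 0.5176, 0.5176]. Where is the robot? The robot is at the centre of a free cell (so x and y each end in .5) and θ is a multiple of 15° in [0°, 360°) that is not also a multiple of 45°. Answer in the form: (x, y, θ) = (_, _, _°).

(x, y, θ) = (1.5, 7.5, 30°)

Candidates: 46 free-cell centres × 16 headings = 736 poses. Raycast each; keep the one whose scan matches to 4 dp.
  (7.5, 1.5, 75°): beam 1 = 0.5774 ≠ 1.9319 ✗
  (3.5, 6.5, 60°): beam 1 = 5.6940 ≠ 1.9319 ✗
  (2.5, 7.5, 105°): beam 1 = 5.1962 ≠ 1.9319 ✗
  (7.5, 1.5, 210°): beam 2 = 6.7293 ≠ 5.7956 ✗
  …
  (1.5, 7.5, 30°): r_1=1.9319, r_2=5.7956, r_3=0.5176, r_4=0.5176 — all match ✓
Only this pose fits every beam.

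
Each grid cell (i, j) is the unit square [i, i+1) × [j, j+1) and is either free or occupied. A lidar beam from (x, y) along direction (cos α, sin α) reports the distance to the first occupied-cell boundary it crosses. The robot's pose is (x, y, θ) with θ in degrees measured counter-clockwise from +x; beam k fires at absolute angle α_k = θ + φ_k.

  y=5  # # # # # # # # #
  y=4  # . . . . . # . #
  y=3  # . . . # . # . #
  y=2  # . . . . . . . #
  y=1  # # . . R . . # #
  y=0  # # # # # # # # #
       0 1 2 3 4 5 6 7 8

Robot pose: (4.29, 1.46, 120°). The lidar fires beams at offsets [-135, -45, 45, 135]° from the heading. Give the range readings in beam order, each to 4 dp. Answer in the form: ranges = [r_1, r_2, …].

beam 1: φ=-135°, α=345°
  d=(0.9659,-0.2588)  start (4,1)  tX=0.7350 tY=1.7773  stride 1/|dx|=1.0353 1/|dy|=3.8637
    cross x-line → (5,1), t=0.7350
    cross x-line → (6,1), t=1.7703
    cross y-line → (6,0), t=1.7773 (wall)
  → r_1 = 1.7773
beam 2: φ=-45°, α=75°
  d=(0.2588,0.9659)  start (4,1)  tX=2.7432 tY=0.5590  stride 1/|dx|=3.8637 1/|dy|=1.0353
    cross y-line → (4,2), t=0.5590
    cross y-line → (4,3), t=1.5943 (wall)
  → r_2 = 1.5943
beam 3: φ=45°, α=165°
  d=(-0.9659,0.2588)  start (4,1)  tX=0.3002 tY=2.0864  stride 1/|dx|=1.0353 1/|dy|=3.8637
    cross x-line → (3,1), t=0.3002
    cross x-line → (2,1), t=1.3355
    cross y-line → (2,2), t=2.0864
    cross x-line → (1,2), t=2.3708
    cross x-line → (0,2), t=3.4061 (wall)
  → r_3 = 3.4061
beam 4: φ=135°, α=255°
  d=(-0.2588,-0.9659)  start (4,1)  tX=1.1205 tY=0.4762  stride 1/|dx|=3.8637 1/|dy|=1.0353
    cross y-line → (4,0), t=0.4762 (wall)
  → r_4 = 0.4762

ranges = [1.7773, 1.5943, 3.4061, 0.4762]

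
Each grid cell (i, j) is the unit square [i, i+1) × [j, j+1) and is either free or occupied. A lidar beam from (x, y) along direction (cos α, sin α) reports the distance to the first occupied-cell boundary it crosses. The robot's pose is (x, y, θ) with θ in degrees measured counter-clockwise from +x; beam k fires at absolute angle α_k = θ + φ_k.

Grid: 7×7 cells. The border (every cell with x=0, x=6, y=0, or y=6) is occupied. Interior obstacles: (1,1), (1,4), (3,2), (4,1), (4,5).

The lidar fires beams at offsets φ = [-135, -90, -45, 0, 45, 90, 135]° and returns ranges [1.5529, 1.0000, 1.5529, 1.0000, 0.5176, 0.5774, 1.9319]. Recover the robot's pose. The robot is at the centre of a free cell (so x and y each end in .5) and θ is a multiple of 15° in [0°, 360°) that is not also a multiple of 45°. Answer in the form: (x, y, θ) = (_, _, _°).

(x, y, θ) = (5.5, 2.5, 300°)

Candidates: 20 free-cell centres × 16 headings = 320 poses. Raycast each; keep the one whose scan matches to 4 dp.
  (5.5, 2.5, 285°): beam 1 = 4.0415 ≠ 1.5529 ✗
  (1.5, 3.5, 345°): beam 1 = 0.5774 ≠ 1.5529 ✗
  (3.5, 4.5, 255°): beam 1 = 1.7321 ≠ 1.5529 ✗
  (1.5, 2.5, 330°): beam 1 = 0.5176 ≠ 1.5529 ✗
  …
  (5.5, 2.5, 300°): r_1=1.5529, r_2=1.0000, r_3=1.5529, r_4=1.0000, r_5=0.5176, r_6=0.5774, r_7=1.9319 — all match ✓
No second candidate reproduces the full scan.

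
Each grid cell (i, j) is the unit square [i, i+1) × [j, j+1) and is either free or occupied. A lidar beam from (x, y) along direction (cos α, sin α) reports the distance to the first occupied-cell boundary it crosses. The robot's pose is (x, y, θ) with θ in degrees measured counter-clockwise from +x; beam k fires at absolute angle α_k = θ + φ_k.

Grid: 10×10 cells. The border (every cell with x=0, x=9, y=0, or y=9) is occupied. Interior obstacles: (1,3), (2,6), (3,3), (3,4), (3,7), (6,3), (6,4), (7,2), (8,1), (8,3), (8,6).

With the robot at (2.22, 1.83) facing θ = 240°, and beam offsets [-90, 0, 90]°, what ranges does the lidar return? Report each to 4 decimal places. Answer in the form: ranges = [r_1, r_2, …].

ranges = [1.4087, 0.9584, 1.6600]

beam 1: φ=-90°, α=150°
  cosα=-0.8660 sinα=0.5000 | (2,1) | tMaxX 0.2540 tMaxY 0.3400 | tΔX 1.1547 tΔY 2.0000
    t=0.2540 [x] (1,1)
    t=0.3400 [y] (1,2)
    t=1.4087 [x] (0,2) — stop
  → r_1 = 1.4087
beam 2: φ=0°, α=240°
  cosα=-0.5000 sinα=-0.8660 | (2,1) | tMaxX 0.4400 tMaxY 0.9584 | tΔX 2.0000 tΔY 1.1547
    t=0.4400 [x] (1,1)
    t=0.9584 [y] (1,0) — stop
  → r_2 = 0.9584
beam 3: φ=90°, α=330°
  cosα=0.8660 sinα=-0.5000 | (2,1) | tMaxX 0.9007 tMaxY 1.6600 | tΔX 1.1547 tΔY 2.0000
    t=0.9007 [x] (3,1)
    t=1.6600 [y] (3,0) — stop
  → r_3 = 1.6600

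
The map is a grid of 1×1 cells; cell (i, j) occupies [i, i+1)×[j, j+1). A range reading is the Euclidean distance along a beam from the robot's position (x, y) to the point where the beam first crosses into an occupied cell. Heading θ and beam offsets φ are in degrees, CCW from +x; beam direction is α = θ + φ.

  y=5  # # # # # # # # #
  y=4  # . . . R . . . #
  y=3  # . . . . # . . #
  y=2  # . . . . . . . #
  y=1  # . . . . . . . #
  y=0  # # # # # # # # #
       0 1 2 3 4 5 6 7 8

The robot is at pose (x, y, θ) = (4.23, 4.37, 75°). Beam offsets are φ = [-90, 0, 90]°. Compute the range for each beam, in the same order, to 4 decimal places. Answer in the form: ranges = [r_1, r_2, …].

beam 1: φ=-90°, α=345°
  d=(0.9659,-0.2588)  start (4,4)  tX=0.7972 tY=1.4296  stride 1/|dx|=1.0353 1/|dy|=3.8637
    cross x-line → (5,4), t=0.7972
    cross y-line → (5,3), t=1.4296 (wall)
  → r_1 = 1.4296
beam 2: φ=0°, α=75°
  d=(0.2588,0.9659)  start (4,4)  tX=2.9751 tY=0.6522  stride 1/|dx|=3.8637 1/|dy|=1.0353
    cross y-line → (4,5), t=0.6522 (wall)
  → r_2 = 0.6522
beam 3: φ=90°, α=165°
  d=(-0.9659,0.2588)  start (4,4)  tX=0.2381 tY=2.4341  stride 1/|dx|=1.0353 1/|dy|=3.8637
    cross x-line → (3,4), t=0.2381
    cross x-line → (2,4), t=1.2734
    cross x-line → (1,4), t=2.3087
    cross y-line → (1,5), t=2.4341 (wall)
  → r_3 = 2.4341

ranges = [1.4296, 0.6522, 2.4341]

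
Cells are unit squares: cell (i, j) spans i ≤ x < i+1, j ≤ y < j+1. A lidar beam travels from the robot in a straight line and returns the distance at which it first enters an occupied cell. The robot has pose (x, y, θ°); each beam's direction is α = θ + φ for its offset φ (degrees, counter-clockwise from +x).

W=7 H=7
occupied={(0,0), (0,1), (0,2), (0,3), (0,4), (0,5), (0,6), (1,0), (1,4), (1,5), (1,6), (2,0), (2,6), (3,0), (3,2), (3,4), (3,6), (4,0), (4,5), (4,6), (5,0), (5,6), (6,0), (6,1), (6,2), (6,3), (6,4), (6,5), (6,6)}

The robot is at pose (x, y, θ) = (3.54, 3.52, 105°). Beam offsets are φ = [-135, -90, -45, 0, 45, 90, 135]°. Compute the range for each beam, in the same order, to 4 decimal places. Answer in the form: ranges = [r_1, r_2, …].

ranges = [2.8406, 2.5468, 0.5543, 0.4969, 1.7782, 2.6296, 0.6004]

beam 1: φ=-135°, α=330°
  cosα=0.8660 sinα=-0.5000 | (3,3) | tMaxX 0.5312 tMaxY 1.0400 | tΔX 1.1547 tΔY 2.0000
    t=0.5312 [x] (4,3)
    t=1.0400 [y] (4,2)
    t=1.6859 [x] (5,2)
    t=2.8406 [x] (6,2) — stop
  → r_1 = 2.8406
beam 2: φ=-90°, α=15°
  cosα=0.9659 sinα=0.2588 | (3,3) | tMaxX 0.4762 tMaxY 1.8546 | tΔX 1.0353 tΔY 3.8637
    t=0.4762 [x] (4,3)
    t=1.5115 [x] (5,3)
    t=1.8546 [y] (5,4)
    t=2.5468 [x] (6,4) — stop
  → r_2 = 2.5468
beam 3: φ=-45°, α=60°
  cosα=0.5000 sinα=0.8660 | (3,3) | tMaxX 0.9200 tMaxY 0.5543 | tΔX 2.0000 tΔY 1.1547
    t=0.5543 [y] (3,4) — stop
  → r_3 = 0.5543
beam 4: φ=0°, α=105°
  cosα=-0.2588 sinα=0.9659 | (3,3) | tMaxX 2.0864 tMaxY 0.4969 | tΔX 3.8637 tΔY 1.0353
    t=0.4969 [y] (3,4) — stop
  → r_4 = 0.4969
beam 5: φ=45°, α=150°
  cosα=-0.8660 sinα=0.5000 | (3,3) | tMaxX 0.6235 tMaxY 0.9600 | tΔX 1.1547 tΔY 2.0000
    t=0.6235 [x] (2,3)
    t=0.9600 [y] (2,4)
    t=1.7782 [x] (1,4) — stop
  → r_5 = 1.7782
beam 6: φ=90°, α=195°
  cosα=-0.9659 sinα=-0.2588 | (3,3) | tMaxX 0.5590 tMaxY 2.0091 | tΔX 1.0353 tΔY 3.8637
    t=0.5590 [x] (2,3)
    t=1.5943 [x] (1,3)
    t=2.0091 [y] (1,2)
    t=2.6296 [x] (0,2) — stop
  → r_6 = 2.6296
beam 7: φ=135°, α=240°
  cosα=-0.5000 sinα=-0.8660 | (3,3) | tMaxX 1.0800 tMaxY 0.6004 | tΔX 2.0000 tΔY 1.1547
    t=0.6004 [y] (3,2) — stop
  → r_7 = 0.6004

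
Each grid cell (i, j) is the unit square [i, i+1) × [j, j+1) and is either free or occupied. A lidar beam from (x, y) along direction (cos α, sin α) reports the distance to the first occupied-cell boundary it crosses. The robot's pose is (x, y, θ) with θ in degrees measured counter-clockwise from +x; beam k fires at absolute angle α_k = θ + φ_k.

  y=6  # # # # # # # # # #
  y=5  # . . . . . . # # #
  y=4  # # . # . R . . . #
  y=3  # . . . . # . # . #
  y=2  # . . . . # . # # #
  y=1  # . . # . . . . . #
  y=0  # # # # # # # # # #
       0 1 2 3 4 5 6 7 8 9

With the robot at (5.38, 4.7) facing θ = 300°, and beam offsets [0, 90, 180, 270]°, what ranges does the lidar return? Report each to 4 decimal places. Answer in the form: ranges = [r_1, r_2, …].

ranges = [0.8083, 1.8706, 1.5011, 5.0576]

beam 1: φ=0°, α=300°
  dir = (cos 300°, sin 300°) = (0.5000, -0.8660); from cell (5,4)
  next x-line at t=1.2400, next y-line at t=0.8083; Δt_x=2.0000, Δt_y=1.1547
    y: enter (5,3) at t=0.8083 ← occupied
  → r_1 = 0.8083
beam 2: φ=90°, α=30°
  dir = (cos 30°, sin 30°) = (0.8660, 0.5000); from cell (5,4)
  next x-line at t=0.7159, next y-line at t=0.6000; Δt_x=1.1547, Δt_y=2.0000
    y: enter (5,5) at t=0.6000
    x: enter (6,5) at t=0.7159
    x: enter (7,5) at t=1.8706 ← occupied
  → r_2 = 1.8706
beam 3: φ=180°, α=120°
  dir = (cos 120°, sin 120°) = (-0.5000, 0.8660); from cell (5,4)
  next x-line at t=0.7600, next y-line at t=0.3464; Δt_x=2.0000, Δt_y=1.1547
    y: enter (5,5) at t=0.3464
    x: enter (4,5) at t=0.7600
    y: enter (4,6) at t=1.5011 ← occupied
  → r_3 = 1.5011
beam 4: φ=270°, α=210°
  dir = (cos 210°, sin 210°) = (-0.8660, -0.5000); from cell (5,4)
  next x-line at t=0.4388, next y-line at t=1.4000; Δt_x=1.1547, Δt_y=2.0000
    x: enter (4,4) at t=0.4388
    y: enter (4,3) at t=1.4000
    x: enter (3,3) at t=1.5935
    x: enter (2,3) at t=2.7482
    y: enter (2,2) at t=3.4000
    x: enter (1,2) at t=3.9029
    x: enter (0,2) at t=5.0576 ← occupied
  → r_4 = 5.0576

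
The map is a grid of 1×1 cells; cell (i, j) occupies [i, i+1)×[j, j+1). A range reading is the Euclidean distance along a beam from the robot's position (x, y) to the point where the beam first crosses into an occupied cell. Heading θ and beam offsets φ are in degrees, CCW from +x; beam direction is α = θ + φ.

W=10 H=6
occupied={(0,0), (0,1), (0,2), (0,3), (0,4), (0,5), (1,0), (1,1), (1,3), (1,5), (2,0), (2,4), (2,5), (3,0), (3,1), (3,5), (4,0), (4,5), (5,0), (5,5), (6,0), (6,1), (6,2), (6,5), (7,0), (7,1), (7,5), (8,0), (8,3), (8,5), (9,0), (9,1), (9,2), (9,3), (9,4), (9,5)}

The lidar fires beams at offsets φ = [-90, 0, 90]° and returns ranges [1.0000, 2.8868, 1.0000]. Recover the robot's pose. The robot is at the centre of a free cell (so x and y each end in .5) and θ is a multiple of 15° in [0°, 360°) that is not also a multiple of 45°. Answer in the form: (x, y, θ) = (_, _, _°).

The pose lattice has 24·16 = 384 candidates. Test each by forward raycasting.
  (8.5, 1.5, 15°): beam 1 = 0.5176 ≠ 1.0000 ✗
  (5.5, 1.5, 105°): beam 1 = 0.5176 ≠ 1.0000 ✗
  (2.5, 1.5, 75°): beam 1 = 0.5176 ≠ 1.0000 ✗
  (2.5, 2.5, 240°): beam 2 = 1.0000 ≠ 2.8868 ✗
  (6.5, 3.5, 285°): beam 1 = 5.6940 ≠ 1.0000 ✗
  …
  (2.5, 2.5, 60°): r_1=1.0000, r_2=2.8868, r_3=1.0000 — all match ✓
No second candidate reproduces the full scan.

(x, y, θ) = (2.5, 2.5, 60°)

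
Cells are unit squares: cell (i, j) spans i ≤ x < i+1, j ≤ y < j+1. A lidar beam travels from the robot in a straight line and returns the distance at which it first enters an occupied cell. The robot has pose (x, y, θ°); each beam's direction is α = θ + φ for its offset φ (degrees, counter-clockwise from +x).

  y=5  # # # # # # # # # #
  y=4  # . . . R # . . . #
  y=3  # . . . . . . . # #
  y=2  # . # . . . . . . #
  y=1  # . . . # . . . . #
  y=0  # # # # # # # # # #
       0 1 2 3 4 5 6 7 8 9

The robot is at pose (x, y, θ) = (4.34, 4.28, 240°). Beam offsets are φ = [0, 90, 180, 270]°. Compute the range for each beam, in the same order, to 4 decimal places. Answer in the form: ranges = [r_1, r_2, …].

beam 1: φ=0°, α=240°
  dir = (cos 240°, sin 240°) = (-0.5000, -0.8660); from cell (4,4)
  next x-line at t=0.6800, next y-line at t=0.3233; Δt_x=2.0000, Δt_y=1.1547
    y: enter (4,3) at t=0.3233
    x: enter (3,3) at t=0.6800
    y: enter (3,2) at t=1.4780
    y: enter (3,1) at t=2.6327
    x: enter (2,1) at t=2.6800
    y: enter (2,0) at t=3.7874 ← occupied
  → r_1 = 3.7874
beam 2: φ=90°, α=330°
  dir = (cos 330°, sin 330°) = (0.8660, -0.5000); from cell (4,4)
  next x-line at t=0.7621, next y-line at t=0.5600; Δt_x=1.1547, Δt_y=2.0000
    y: enter (4,3) at t=0.5600
    x: enter (5,3) at t=0.7621
    x: enter (6,3) at t=1.9168
    y: enter (6,2) at t=2.5600
    x: enter (7,2) at t=3.0715
    x: enter (8,2) at t=4.2262
    y: enter (8,1) at t=4.5600
    x: enter (9,1) at t=5.3809 ← occupied
  → r_2 = 5.3809
beam 3: φ=180°, α=60°
  dir = (cos 60°, sin 60°) = (0.5000, 0.8660); from cell (4,4)
  next x-line at t=1.3200, next y-line at t=0.8314; Δt_x=2.0000, Δt_y=1.1547
    y: enter (4,5) at t=0.8314 ← occupied
  → r_3 = 0.8314
beam 4: φ=270°, α=150°
  dir = (cos 150°, sin 150°) = (-0.8660, 0.5000); from cell (4,4)
  next x-line at t=0.3926, next y-line at t=1.4400; Δt_x=1.1547, Δt_y=2.0000
    x: enter (3,4) at t=0.3926
    y: enter (3,5) at t=1.4400 ← occupied
  → r_4 = 1.4400

ranges = [3.7874, 5.3809, 0.8314, 1.4400]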